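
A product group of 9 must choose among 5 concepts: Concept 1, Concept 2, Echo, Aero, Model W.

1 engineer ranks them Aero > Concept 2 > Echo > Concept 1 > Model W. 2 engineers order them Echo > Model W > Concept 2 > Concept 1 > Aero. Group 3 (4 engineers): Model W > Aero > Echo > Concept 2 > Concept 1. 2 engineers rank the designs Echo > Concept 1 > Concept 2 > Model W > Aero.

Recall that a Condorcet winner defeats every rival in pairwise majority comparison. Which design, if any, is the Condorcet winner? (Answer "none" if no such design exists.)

Head-to-head results (9 engineers):
Concept 1 vs Concept 2: 2 to 7, Concept 2.
Concept 1 vs Echo: Concept 1 preferred on 0 ballots; Echo wins 9–0.
Concept 1 vs Aero: 4 to 5, Aero.
Concept 1 vs Model W: 1+2 = 3 for Concept 1, 6 for Model W — Model W by 6–3.
Concept 2 vs Echo: Concept 2 is ranked higher on 1 ballot, Echo on 8. Echo wins 8–1.
Concept 2 vs Aero: Concept 2 is ranked higher on 2+2 = 4 ballots, Aero on 5. Aero wins 5–4.
Concept 2 vs Model W: 3 to 6, Model W.
Echo vs Aero: 4 to 5, Aero.
Echo vs Model W: Echo preferred on 1+2+2 = 5 ballots; Echo wins 5–4.
Aero vs Model W: 1 to 8, Model W.
Every design loses at least once (Concept 1 loses to Concept 2; Concept 2 loses to Echo; Echo loses to Aero; Aero loses to Model W; Model W loses to Echo). The majority relation contains the cycle Echo beats Model W beats Aero beats Echo, so there is no Condorcet winner.

none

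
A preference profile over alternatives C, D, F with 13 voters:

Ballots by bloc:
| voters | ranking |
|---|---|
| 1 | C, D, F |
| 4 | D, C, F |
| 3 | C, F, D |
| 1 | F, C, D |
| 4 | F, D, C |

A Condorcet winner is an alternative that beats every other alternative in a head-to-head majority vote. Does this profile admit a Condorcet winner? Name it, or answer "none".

none

Pairwise majorities:
C–D: D 8–5.
C vs F: 1+4+3 = 8 for C, 5 for F — C by 8–5.
D vs F: D preferred on 1+4 = 5 ballots; F wins 8–5.
No alternative is unbeaten: C loses to D; D loses to F; F loses to C. In particular C → F → D → C is a majority cycle — no Condorcet winner exists.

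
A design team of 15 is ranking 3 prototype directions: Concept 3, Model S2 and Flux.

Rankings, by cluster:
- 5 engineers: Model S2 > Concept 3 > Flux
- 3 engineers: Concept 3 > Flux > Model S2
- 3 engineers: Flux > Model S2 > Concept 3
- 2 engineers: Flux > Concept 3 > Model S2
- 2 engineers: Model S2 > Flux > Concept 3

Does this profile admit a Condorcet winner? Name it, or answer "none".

Pairwise majorities:
Concept 3–Model S2: Model S2 10–5.
Concept 3 vs Flux: Concept 3, 8–7.
Model S2 vs Flux: Flux, 8–7.
Every design loses at least once (Concept 3 loses to Model S2; Model S2 loses to Flux; Flux loses to Concept 3). The majority relation contains the cycle Concept 3 > Flux > Model S2 > Concept 3, so there is no Condorcet winner.

none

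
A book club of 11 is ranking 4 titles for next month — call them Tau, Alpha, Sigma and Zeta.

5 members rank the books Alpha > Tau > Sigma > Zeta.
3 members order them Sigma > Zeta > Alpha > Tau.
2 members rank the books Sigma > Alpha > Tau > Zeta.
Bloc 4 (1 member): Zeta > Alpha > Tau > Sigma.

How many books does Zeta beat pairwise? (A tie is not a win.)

0

Zeta against each rival (11 members):
Zeta vs Tau: Tau wins 7–4.
Zeta vs Alpha: Zeta is ranked higher on 3+1 = 4 ballots, Alpha on 7. Alpha wins 7–4.
Zeta vs Sigma: Zeta is ranked higher on 1 ballot, Sigma on 10. Sigma wins 10–1.
Zeta beats no one; loses to Tau, Alpha, Sigma — 0 pairwise wins.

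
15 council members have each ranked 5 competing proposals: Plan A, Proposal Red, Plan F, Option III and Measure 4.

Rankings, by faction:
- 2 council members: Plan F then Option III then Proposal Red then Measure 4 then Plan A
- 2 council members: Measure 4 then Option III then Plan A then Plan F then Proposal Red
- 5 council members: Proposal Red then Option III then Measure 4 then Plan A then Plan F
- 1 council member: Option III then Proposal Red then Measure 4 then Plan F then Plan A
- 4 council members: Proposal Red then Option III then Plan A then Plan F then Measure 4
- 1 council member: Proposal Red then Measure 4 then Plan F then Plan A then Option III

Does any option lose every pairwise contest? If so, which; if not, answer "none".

Head-to-head results (15 council members):
Plan A vs Proposal Red: 2 for Plan A, 13 for Proposal Red — Proposal Red by 13–2.
Plan A vs Plan F: 2+5+4 = 11 for Plan A, 4 for Plan F — Plan A by 11–4.
Plan A–Option III: Option III 14–1.
Plan A vs Measure 4: Measure 4, 11–4.
Proposal Red vs Plan F: Proposal Red preferred on 5+1+4+1 = 11 ballots; Proposal Red wins 11–4.
Proposal Red vs Option III: Proposal Red, 10–5.
Proposal Red vs Measure 4: Proposal Red preferred on 2+5+1+4+1 = 13 ballots; Proposal Red wins 13–2.
Plan F vs Option III: Option III wins 12–3.
Plan F vs Measure 4: Plan F is ranked higher on 2+4 = 6 ballots, Measure 4 on 9. Measure 4 wins 9–6.
Option III vs Measure 4: 2+5+1+4 = 12 for Option III, 3 for Measure 4 — Option III by 12–3.
Plan F is beaten in every head-to-head and is the Condorcet loser.

Plan F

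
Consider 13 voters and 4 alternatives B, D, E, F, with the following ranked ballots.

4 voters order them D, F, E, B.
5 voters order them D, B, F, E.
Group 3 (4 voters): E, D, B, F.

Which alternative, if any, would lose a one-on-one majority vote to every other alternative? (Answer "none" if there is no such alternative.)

none

Head-to-head results (13 voters):
B–D: D 13–0.
B vs E: B preferred on 5 ballots; E wins 8–5.
B vs F: 5+4 = 9 for B, 4 for F — B by 9–4.
D vs E: D is ranked higher on 4+5 = 9 ballots, E on 4. D wins 9–4.
D–F: D 13–0.
E–F: F 9–4.
Every alternative wins at least one matchup (B beats F; D beats B; E beats B; F beats E), so there is no Condorcet loser.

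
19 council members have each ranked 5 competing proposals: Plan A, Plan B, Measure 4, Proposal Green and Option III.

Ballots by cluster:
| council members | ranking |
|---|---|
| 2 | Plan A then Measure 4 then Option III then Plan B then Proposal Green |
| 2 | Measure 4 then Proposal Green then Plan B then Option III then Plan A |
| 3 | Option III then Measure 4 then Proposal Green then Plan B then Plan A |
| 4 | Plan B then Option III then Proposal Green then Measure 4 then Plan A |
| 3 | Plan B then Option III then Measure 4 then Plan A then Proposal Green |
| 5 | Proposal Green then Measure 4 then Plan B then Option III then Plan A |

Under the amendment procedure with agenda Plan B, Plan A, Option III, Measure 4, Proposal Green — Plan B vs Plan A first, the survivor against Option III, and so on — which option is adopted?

Measure 4

Round 1: Plan B vs Plan A — 17–2, Plan B advances.
Round 2: Plan B vs Option III — 14–5, Plan B advances.
Round 3: Plan B vs Measure 4 — 7–12, Measure 4 advances.
Round 4: Measure 4 vs Proposal Green — 10–9, Measure 4 advances.
Measure 4 survives the agenda.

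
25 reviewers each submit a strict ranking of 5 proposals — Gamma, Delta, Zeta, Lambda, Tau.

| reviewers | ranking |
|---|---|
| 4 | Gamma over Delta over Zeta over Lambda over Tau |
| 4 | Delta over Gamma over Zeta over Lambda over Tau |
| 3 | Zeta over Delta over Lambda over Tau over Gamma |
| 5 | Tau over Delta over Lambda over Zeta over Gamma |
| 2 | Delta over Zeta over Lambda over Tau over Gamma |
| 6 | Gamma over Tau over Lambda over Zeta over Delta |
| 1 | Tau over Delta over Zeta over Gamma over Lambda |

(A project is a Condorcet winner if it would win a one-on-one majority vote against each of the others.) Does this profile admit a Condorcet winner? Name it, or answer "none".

Delta

Head-to-head results (25 reviewers):
Gamma–Delta: Delta 15–10.
Gamma–Zeta: Gamma 14–11.
Gamma–Lambda: Gamma 15–10.
Gamma vs Tau: Gamma wins 14–11.
Delta–Zeta: Delta 16–9.
Delta vs Lambda: Delta wins 19–6.
Delta–Tau: Delta 13–12.
Zeta–Lambda: Zeta 14–11.
Zeta vs Tau: Zeta, 13–12.
Lambda vs Tau: Lambda, 13–12.
Delta defeats every rival head-to-head and is the Condorcet winner.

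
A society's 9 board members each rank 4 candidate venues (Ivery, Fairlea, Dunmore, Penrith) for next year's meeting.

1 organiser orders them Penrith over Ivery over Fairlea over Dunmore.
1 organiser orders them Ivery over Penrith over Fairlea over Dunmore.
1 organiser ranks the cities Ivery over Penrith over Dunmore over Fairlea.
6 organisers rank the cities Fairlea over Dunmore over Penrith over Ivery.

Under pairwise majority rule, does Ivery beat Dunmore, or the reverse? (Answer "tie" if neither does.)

Dunmore

Ballots ranking Ivery above Dunmore: 1 + 1 + 1 = 3.
Ballots ranking Dunmore above Ivery: 9 − 3 = 6.
Dunmore wins the head-to-head 6–3.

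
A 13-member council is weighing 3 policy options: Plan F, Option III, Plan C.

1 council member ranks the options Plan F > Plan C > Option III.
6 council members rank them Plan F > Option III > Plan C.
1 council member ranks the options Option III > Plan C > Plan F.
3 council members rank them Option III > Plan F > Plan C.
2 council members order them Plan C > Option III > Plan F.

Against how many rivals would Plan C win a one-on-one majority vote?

Plan C against each rival (13 council members):
Plan C vs Plan F: Plan C preferred on 1+2 = 3 ballots; Plan F wins 10–3.
Plan C vs Option III: 1+2 = 3 for Plan C, 10 for Option III — Option III by 10–3.
Plan C beats no one; loses to Plan F, Option III — 0 pairwise wins.

0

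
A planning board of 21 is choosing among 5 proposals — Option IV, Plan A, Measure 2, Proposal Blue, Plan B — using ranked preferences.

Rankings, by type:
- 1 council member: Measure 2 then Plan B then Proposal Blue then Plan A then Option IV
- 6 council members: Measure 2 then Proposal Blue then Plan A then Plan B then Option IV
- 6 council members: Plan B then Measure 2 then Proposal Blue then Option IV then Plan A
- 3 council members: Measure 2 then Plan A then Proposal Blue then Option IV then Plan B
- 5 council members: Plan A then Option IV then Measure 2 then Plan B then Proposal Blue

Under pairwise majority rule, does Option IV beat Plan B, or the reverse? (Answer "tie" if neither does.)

Plan B

Ballots ranking Option IV above Plan B: 3 + 5 = 8.
Ballots ranking Plan B above Option IV: 21 − 8 = 13.
Plan B wins the head-to-head 13–8.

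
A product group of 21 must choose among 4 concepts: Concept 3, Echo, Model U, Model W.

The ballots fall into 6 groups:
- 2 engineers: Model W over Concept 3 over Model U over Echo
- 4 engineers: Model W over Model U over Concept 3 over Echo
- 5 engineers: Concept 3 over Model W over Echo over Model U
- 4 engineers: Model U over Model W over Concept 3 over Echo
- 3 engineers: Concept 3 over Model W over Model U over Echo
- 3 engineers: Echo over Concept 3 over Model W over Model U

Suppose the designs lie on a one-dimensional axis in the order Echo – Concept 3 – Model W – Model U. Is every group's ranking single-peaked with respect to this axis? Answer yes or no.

yes

Axis positions: Echo=1, Concept 3=2, Model W=3, Model U=4.
Group 1 (peak Model W at position 3): ranking walks positions 3-2-4-1, expanding outward from the peak — single-peaked.
Group 2 (peak Model W at position 3): ranking walks positions 3-4-2-1, expanding outward from the peak — single-peaked.
Group 3 (peak Concept 3 at position 2): ranking walks positions 2-3-1-4, expanding outward from the peak — single-peaked.
Group 4 (peak Model U at position 4): ranking walks positions 4-3-2-1, expanding outward from the peak — single-peaked.
Group 5 (peak Concept 3 at position 2): ranking walks positions 2-3-4-1, expanding outward from the peak — single-peaked.
Group 6 (peak Echo at position 1): ranking walks positions 1-2-3-4, expanding outward from the peak — single-peaked.
Every ranking is single-peaked on this axis.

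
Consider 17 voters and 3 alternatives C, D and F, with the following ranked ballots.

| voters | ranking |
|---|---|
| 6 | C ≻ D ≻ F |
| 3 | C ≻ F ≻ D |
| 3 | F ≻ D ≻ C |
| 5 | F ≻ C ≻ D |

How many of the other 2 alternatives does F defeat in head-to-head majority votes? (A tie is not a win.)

F against each rival (17 voters):
F vs C: C wins 9–8.
F vs D: F is ranked higher on 3+3+5 = 11 ballots, D on 6. F wins 11–6.
F beats D; loses to C — 1 pairwise win.

1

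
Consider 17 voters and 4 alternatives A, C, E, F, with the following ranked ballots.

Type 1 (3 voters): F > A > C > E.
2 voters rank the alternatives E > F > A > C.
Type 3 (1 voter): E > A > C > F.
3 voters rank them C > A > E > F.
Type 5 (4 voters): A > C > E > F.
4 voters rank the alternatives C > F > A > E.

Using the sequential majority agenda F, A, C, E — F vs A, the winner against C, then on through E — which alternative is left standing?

C

Round 1: F vs A — 9–8, F advances.
Round 2: F vs C — 5–12, C advances.
Round 3: C vs E — 14–3, C advances.
C survives the agenda.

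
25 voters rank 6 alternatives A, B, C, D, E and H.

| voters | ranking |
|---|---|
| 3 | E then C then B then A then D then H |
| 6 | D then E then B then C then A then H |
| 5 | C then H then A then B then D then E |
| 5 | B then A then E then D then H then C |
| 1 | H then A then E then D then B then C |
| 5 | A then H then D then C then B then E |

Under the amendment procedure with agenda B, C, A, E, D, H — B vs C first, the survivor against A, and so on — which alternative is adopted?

D

Round 1: B vs C — 12–13, C advances.
Round 2: C vs A — 14–11, C advances.
Round 3: C vs E — 10–15, E advances.
Round 4: E vs D — 9–16, D advances.
Round 5: D vs H — 14–11, D advances.
D survives the agenda.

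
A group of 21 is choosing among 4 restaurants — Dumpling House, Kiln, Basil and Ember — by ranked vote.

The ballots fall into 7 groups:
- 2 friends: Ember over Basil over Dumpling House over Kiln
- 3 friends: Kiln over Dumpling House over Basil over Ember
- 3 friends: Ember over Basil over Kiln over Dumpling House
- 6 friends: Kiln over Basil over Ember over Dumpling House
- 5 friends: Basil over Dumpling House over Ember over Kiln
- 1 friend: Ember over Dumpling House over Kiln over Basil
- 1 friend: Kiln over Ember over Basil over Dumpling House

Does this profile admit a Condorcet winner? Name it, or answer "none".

Head-to-head results (21 friends):
Dumpling House vs Kiln: Kiln, 13–8.
Dumpling House–Basil: Basil 17–4.
Dumpling House vs Ember: Ember wins 13–8.
Kiln vs Basil: Kiln wins 11–10.
Kiln–Ember: Ember 11–10.
Basil–Ember: Basil 14–7.
No restaurant is unbeaten: Dumpling House loses to Kiln; Kiln loses to Ember; Basil loses to Kiln; Ember loses to Basil. In particular Kiln beats Basil beats Ember beats Kiln is a majority cycle — no Condorcet winner exists.

none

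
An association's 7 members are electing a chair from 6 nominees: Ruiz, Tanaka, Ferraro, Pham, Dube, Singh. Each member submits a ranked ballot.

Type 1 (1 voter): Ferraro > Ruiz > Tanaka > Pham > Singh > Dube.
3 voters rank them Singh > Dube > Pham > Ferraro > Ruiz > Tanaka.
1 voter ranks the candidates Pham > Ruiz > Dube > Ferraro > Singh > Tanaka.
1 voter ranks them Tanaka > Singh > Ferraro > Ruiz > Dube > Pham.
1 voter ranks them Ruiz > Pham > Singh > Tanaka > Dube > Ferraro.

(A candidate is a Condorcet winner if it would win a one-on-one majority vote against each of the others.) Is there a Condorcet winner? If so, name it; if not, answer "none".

Pairwise majorities:
Ruiz vs Tanaka: Ruiz preferred on 1+3+1+1 = 6 ballots; Ruiz wins 6–1.
Ruiz vs Ferraro: 2 to 5, Ferraro.
Ruiz vs Pham: Ruiz is ranked higher on 1+1+1 = 3 ballots, Pham on 4. Pham wins 4–3.
Ruiz vs Dube: Ruiz is ranked higher on 1+1+1+1 = 4 ballots, Dube on 3. Ruiz wins 4–3.
Ruiz vs Singh: Ruiz preferred on 1+1+1 = 3 ballots; Singh wins 4–3.
Tanaka vs Ferraro: 1+1 = 2 for Tanaka, 5 for Ferraro — Ferraro by 5–2.
Tanaka vs Pham: Tanaka preferred on 1+1 = 2 ballots; Pham wins 5–2.
Tanaka vs Dube: Tanaka preferred on 1+1+1 = 3 ballots; Dube wins 4–3.
Tanaka vs Singh: 1+1 = 2 for Tanaka, 5 for Singh — Singh by 5–2.
Ferraro vs Pham: 2 to 5, Pham.
Ferraro vs Dube: 1+1 = 2 for Ferraro, 5 for Dube — Dube by 5–2.
Ferraro vs Singh: Ferraro preferred on 1+1 = 2 ballots; Singh wins 5–2.
Pham vs Dube: Pham preferred on 1+1+1 = 3 ballots; Dube wins 4–3.
Pham vs Singh: Pham is ranked higher on 1+1+1 = 3 ballots, Singh on 4. Singh wins 4–3.
Dube vs Singh: 1 to 6, Singh.
Singh wins every pairwise contest, so Singh is the Condorcet winner.

Singh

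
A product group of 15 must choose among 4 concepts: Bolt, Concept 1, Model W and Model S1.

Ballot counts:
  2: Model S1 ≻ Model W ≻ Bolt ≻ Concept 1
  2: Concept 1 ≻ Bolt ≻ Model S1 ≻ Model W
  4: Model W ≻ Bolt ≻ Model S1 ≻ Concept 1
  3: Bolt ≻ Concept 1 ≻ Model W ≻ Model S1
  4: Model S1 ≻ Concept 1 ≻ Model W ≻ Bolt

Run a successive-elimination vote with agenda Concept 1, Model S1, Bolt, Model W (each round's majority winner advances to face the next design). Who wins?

Round 1: Concept 1 vs Model S1 — 5–10, Model S1 advances.
Round 2: Model S1 vs Bolt — 6–9, Bolt advances.
Round 3: Bolt vs Model W — 5–10, Model W advances.
The agenda winner is Model W.

Model W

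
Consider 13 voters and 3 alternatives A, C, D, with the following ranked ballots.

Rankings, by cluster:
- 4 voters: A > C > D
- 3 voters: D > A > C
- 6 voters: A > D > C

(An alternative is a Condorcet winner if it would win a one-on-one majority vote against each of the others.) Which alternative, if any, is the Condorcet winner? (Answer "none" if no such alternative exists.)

Check each pair by majority over 13 ballots:
A vs C: A, 13–0.
A vs D: A, 10–3.
C–D: D 9–4.
A beats each of C, D — A is the Condorcet winner.

A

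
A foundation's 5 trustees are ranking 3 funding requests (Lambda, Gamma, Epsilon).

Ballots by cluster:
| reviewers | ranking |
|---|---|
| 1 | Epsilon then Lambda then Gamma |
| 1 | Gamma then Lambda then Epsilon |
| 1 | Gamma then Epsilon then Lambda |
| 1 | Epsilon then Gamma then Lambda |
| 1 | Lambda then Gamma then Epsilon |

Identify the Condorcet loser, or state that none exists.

Pairwise majorities:
Lambda vs Gamma: Lambda is ranked higher on 1+1 = 2 ballots, Gamma on 3. Gamma wins 3–2.
Lambda vs Epsilon: Lambda is ranked higher on 1+1 = 2 ballots, Epsilon on 3. Epsilon wins 3–2.
Gamma–Epsilon: Gamma 3–2.
Only Lambda has no wins; Lambda is the Condorcet loser.

Lambda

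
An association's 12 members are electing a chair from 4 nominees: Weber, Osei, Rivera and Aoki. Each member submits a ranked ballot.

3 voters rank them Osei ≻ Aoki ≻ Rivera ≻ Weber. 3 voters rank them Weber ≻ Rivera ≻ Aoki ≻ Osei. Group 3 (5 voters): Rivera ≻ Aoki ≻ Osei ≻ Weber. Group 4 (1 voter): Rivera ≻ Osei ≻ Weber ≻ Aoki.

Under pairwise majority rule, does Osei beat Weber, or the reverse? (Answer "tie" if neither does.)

Osei

Ballots ranking Osei above Weber: 3 + 5 + 1 = 9.
Ballots ranking Weber above Osei: 12 − 9 = 3.
Osei wins the head-to-head 9–3.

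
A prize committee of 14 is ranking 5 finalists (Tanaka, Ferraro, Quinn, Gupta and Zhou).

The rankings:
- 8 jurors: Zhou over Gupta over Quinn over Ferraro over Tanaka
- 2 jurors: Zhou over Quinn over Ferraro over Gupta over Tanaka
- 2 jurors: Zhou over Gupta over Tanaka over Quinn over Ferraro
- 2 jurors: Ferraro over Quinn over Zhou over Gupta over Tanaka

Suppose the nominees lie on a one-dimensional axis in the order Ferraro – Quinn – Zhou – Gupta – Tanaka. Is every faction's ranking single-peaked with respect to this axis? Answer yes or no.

Axis positions: Ferraro=1, Quinn=2, Zhou=3, Gupta=4, Tanaka=5.
Faction 1 (peak Zhou at position 3): ranking walks positions 3-4-2-1-5, expanding outward from the peak — single-peaked.
Faction 2 (peak Zhou at position 3): ranking walks positions 3-2-1-4-5, expanding outward from the peak — single-peaked.
Faction 3 (peak Zhou at position 3): ranking walks positions 3-4-5-2-1, expanding outward from the peak — single-peaked.
Faction 4 (peak Ferraro at position 1): ranking walks positions 1-2-3-4-5, expanding outward from the peak — single-peaked.
Every ranking is single-peaked on this axis.

yes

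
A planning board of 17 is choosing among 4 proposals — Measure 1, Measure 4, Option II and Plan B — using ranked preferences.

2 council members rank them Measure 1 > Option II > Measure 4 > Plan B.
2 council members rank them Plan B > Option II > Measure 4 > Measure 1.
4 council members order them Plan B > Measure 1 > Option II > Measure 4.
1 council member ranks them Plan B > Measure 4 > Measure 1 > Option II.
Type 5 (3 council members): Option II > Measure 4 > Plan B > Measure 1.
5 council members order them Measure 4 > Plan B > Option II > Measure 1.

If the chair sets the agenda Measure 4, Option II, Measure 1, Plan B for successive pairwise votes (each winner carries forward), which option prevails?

Round 1: Measure 4 vs Option II — 6–11, Option II advances.
Round 2: Option II vs Measure 1 — 10–7, Option II advances.
Round 3: Option II vs Plan B — 5–12, Plan B advances.
Plan B survives the agenda.

Plan B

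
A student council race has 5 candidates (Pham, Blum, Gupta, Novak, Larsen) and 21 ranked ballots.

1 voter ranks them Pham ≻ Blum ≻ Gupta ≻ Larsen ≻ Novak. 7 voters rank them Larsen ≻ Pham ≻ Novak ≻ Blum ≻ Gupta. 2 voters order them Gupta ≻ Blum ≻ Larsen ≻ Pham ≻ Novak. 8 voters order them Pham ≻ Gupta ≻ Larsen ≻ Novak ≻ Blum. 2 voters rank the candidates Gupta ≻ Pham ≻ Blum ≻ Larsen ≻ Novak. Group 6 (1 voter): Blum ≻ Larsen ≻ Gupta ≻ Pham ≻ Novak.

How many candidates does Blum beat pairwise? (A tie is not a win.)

0

Blum against each rival (21 voters):
Blum vs Pham: Pham, 18–3.
Blum vs Gupta: Gupta, 12–9.
Blum vs Novak: Novak wins 15–6.
Blum vs Larsen: Blum is ranked higher on 1+2+2+1 = 6 ballots, Larsen on 15. Larsen wins 15–6.
Blum beats no one; loses to Pham, Gupta, Novak, Larsen — 0 pairwise wins.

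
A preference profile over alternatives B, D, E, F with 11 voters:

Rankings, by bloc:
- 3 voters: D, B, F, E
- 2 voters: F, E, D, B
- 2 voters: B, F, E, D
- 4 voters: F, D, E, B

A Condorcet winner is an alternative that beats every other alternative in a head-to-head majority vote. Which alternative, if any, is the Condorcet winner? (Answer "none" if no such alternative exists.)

Pairwise majorities:
B vs D: 2 to 9, D.
B vs E: 3+2 = 5 for B, 6 for E — E by 6–5.
B vs F: 3+2 = 5 for B, 6 for F — F by 6–5.
D vs E: 3+4 = 7 for D, 4 for E — D by 7–4.
D vs F: D preferred on 3 ballots; F wins 8–3.
E vs F: 0 to 11, F.
Only F has no losses; F is the Condorcet winner.

F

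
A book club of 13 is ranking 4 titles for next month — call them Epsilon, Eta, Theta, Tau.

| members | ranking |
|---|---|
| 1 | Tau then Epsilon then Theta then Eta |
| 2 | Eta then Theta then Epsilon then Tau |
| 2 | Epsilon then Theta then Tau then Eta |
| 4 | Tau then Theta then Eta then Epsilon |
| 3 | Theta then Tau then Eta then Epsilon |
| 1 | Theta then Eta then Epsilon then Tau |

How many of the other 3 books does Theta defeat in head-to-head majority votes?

Theta against each rival (13 members):
Theta vs Epsilon: Theta wins 10–3.
Theta vs Eta: Theta preferred on 1+2+4+3+1 = 11 ballots; Theta wins 11–2.
Theta vs Tau: Theta wins 8–5.
Theta beats Epsilon, Eta, Tau — 3 pairwise wins.

3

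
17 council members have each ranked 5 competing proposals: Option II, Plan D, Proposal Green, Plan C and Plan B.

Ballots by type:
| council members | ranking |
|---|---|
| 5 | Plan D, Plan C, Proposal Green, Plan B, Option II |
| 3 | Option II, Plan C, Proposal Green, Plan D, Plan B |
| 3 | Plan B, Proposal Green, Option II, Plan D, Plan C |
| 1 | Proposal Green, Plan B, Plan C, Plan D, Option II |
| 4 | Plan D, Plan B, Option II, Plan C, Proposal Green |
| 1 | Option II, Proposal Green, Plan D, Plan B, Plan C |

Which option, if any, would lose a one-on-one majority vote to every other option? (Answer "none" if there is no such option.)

none

Head-to-head results (17 council members):
Option II vs Plan D: 7 to 10, Plan D.
Option II vs Proposal Green: 3+4+1 = 8 for Option II, 9 for Proposal Green — Proposal Green by 9–8.
Option II vs Plan C: Option II, 11–6.
Option II vs Plan B: Option II is ranked higher on 3+1 = 4 ballots, Plan B on 13. Plan B wins 13–4.
Plan D vs Proposal Green: 5+4 = 9 for Plan D, 8 for Proposal Green — Plan D by 9–8.
Plan D vs Plan C: 5+3+4+1 = 13 for Plan D, 4 for Plan C — Plan D by 13–4.
Plan D vs Plan B: Plan D preferred on 5+3+4+1 = 13 ballots; Plan D wins 13–4.
Proposal Green vs Plan C: 5 to 12, Plan C.
Proposal Green vs Plan B: Proposal Green preferred on 5+3+1+1 = 10 ballots; Proposal Green wins 10–7.
Plan C vs Plan B: Plan C is ranked higher on 5+3 = 8 ballots, Plan B on 9. Plan B wins 9–8.
Every option wins at least one matchup (Option II beats Plan C; Plan D beats Option II; Proposal Green beats Option II; Plan C beats Proposal Green; Plan B beats Option II), so there is no Condorcet loser.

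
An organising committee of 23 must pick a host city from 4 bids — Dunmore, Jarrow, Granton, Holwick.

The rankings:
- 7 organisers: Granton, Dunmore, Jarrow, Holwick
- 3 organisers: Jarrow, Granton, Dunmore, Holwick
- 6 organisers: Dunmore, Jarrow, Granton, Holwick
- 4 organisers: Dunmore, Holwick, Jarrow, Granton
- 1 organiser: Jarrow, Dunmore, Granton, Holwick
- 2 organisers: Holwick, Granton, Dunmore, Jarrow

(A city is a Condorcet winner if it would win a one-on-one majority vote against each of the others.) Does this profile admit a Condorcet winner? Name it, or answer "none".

none

Head-to-head results (23 organisers):
Dunmore vs Jarrow: 19 to 4, Dunmore.
Dunmore vs Granton: 11 to 12, Granton.
Dunmore vs Holwick: 7+3+6+4+1 = 21 for Dunmore, 2 for Holwick — Dunmore by 21–2.
Jarrow vs Granton: 14 to 9, Jarrow.
Jarrow vs Holwick: Jarrow preferred on 7+3+6+1 = 17 ballots; Jarrow wins 17–6.
Granton vs Holwick: Granton preferred on 7+3+6+1 = 17 ballots; Granton wins 17–6.
Each city drops at least one matchup (Dunmore loses to Granton; Jarrow loses to Dunmore; Granton loses to Jarrow; Holwick loses to Dunmore); the cycle Dunmore → Jarrow → Granton → Dunmore rules out a Condorcet winner.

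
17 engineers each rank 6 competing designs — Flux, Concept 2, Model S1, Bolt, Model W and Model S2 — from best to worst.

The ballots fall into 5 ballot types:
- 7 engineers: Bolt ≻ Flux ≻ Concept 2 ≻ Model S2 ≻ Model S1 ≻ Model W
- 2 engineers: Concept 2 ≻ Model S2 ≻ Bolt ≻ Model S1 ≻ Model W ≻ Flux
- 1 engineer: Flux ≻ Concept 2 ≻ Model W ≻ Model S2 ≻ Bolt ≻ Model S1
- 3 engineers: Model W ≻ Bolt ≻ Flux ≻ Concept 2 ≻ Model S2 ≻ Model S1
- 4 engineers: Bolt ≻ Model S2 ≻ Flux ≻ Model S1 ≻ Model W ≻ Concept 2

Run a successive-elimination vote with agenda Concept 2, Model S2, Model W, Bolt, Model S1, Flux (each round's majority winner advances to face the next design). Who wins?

Bolt

Round 1: Concept 2 vs Model S2 — 13–4, Concept 2 advances.
Round 2: Concept 2 vs Model W — 10–7, Concept 2 advances.
Round 3: Concept 2 vs Bolt — 3–14, Bolt advances.
Round 4: Bolt vs Model S1 — 17–0, Bolt advances.
Round 5: Bolt vs Flux — 16–1, Bolt advances.
The agenda winner is Bolt.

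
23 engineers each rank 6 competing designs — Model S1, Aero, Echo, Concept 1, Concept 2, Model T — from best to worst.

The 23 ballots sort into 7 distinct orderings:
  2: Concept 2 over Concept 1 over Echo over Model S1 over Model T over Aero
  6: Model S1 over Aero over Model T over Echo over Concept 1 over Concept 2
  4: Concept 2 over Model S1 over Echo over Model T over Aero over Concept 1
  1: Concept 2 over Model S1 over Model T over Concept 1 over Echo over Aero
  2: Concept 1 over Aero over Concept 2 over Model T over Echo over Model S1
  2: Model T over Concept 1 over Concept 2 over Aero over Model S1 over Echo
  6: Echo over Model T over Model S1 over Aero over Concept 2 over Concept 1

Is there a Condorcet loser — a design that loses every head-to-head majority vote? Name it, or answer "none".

Concept 1

Pairwise majorities:
Model S1 vs Aero: 19 to 4, Model S1.
Model S1 vs Echo: Model S1 wins 13–10.
Model S1 vs Concept 1: Model S1 wins 17–6.
Model S1 vs Concept 2: Model S1, 12–11.
Model S1 vs Model T: 13 to 10, Model S1.
Aero vs Echo: 6+2+2 = 10 for Aero, 13 for Echo — Echo by 13–10.
Aero–Concept 1: Aero 16–7.
Aero–Concept 2: Aero 14–9.
Aero vs Model T: Model T wins 15–8.
Echo vs Concept 1: 16 to 7, Echo.
Echo vs Concept 2: Echo wins 12–11.
Echo vs Model T: Echo wins 12–11.
Concept 1 vs Concept 2: Concept 2, 13–10.
Concept 1–Model T: Model T 19–4.
Concept 2–Model T: Model T 14–9.
Only Concept 1 has no wins; Concept 1 is the Condorcet loser.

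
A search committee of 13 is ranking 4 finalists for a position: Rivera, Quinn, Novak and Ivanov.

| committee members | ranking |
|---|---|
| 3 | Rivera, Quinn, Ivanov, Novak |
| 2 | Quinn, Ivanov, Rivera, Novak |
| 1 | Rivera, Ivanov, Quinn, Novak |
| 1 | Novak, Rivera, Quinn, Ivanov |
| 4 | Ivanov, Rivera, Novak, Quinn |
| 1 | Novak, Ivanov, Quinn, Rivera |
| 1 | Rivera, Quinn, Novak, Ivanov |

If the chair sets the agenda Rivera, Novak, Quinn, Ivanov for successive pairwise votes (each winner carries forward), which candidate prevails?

Round 1: Rivera vs Novak — 11–2, Rivera advances.
Round 2: Rivera vs Quinn — 10–3, Rivera advances.
Round 3: Rivera vs Ivanov — 6–7, Ivanov advances.
The agenda winner is Ivanov.

Ivanov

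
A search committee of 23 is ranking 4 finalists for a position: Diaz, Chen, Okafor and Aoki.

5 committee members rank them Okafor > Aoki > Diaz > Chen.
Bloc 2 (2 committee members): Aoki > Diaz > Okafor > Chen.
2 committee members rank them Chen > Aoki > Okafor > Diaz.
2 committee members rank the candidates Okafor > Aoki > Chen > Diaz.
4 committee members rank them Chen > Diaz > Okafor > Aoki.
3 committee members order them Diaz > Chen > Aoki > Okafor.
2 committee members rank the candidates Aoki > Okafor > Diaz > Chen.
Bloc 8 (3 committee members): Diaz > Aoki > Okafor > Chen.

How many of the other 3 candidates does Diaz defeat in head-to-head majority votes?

Diaz against each rival (23 committee members):
Diaz–Chen: Diaz 15–8.
Diaz vs Okafor: Diaz preferred on 2+4+3+3 = 12 ballots; Diaz wins 12–11.
Diaz vs Aoki: Aoki wins 13–10.
Diaz beats Chen, Okafor; loses to Aoki — 2 pairwise wins.

2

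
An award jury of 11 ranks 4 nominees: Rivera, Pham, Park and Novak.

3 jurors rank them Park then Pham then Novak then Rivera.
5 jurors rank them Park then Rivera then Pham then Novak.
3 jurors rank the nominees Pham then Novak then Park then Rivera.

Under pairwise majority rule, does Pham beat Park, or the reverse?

Park

Ballots ranking Pham above Park: 3.
Ballots ranking Park above Pham: 11 − 3 = 8.
Park wins the head-to-head 8–3.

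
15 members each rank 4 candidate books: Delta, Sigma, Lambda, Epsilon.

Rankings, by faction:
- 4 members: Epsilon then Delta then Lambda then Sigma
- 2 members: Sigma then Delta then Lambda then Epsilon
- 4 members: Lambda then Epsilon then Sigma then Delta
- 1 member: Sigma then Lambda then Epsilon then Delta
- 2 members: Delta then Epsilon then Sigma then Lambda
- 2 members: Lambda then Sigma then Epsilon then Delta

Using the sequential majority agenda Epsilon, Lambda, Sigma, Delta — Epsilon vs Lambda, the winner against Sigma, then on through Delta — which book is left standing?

Round 1: Epsilon vs Lambda — 6–9, Lambda advances.
Round 2: Lambda vs Sigma — 10–5, Lambda advances.
Round 3: Lambda vs Delta — 7–8, Delta advances.
Delta survives the agenda.

Delta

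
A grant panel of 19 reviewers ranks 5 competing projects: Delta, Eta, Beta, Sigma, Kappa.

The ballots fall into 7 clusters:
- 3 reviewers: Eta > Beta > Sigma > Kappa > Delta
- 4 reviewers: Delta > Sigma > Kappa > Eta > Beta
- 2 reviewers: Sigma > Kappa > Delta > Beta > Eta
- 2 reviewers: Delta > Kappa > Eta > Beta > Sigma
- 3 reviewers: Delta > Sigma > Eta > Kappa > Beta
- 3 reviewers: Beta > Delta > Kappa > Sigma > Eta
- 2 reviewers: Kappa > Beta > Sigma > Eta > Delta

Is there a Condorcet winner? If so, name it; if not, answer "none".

Pairwise majorities:
Delta vs Eta: 14 to 5, Delta.
Delta vs Beta: 11 to 8, Delta.
Delta vs Sigma: 12 to 7, Delta.
Delta vs Kappa: 4+2+3+3 = 12 for Delta, 7 for Kappa — Delta by 12–7.
Eta vs Beta: 3+4+2+3 = 12 for Eta, 7 for Beta — Eta by 12–7.
Eta vs Sigma: Eta is ranked higher on 3+2 = 5 ballots, Sigma on 14. Sigma wins 14–5.
Eta vs Kappa: 6 to 13, Kappa.
Beta vs Sigma: Beta is ranked higher on 3+2+3+2 = 10 ballots, Sigma on 9. Beta wins 10–9.
Beta vs Kappa: Beta is ranked higher on 3+3 = 6 ballots, Kappa on 13. Kappa wins 13–6.
Sigma vs Kappa: 12 to 7, Sigma.
Delta beats each of Eta, Beta, Sigma, Kappa — Delta is the Condorcet winner.

Delta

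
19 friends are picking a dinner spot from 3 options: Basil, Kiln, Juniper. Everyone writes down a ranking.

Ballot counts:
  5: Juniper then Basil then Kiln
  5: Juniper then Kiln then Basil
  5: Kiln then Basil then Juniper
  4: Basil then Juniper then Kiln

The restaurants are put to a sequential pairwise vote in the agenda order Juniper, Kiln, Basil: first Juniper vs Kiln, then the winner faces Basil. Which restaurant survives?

Round 1: Juniper vs Kiln — 14–5, Juniper advances.
Round 2: Juniper vs Basil — 10–9, Juniper advances.
Juniper survives the agenda.

Juniper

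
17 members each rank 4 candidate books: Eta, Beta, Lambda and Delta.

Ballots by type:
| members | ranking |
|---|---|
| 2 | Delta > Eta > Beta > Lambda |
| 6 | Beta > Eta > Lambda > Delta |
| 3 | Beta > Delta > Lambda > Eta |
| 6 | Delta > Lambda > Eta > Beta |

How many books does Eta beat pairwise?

Eta against each rival (17 members):
Eta vs Beta: Eta is ranked higher on 2+6 = 8 ballots, Beta on 9. Beta wins 9–8.
Eta vs Lambda: 8 to 9, Lambda.
Eta vs Delta: Eta preferred on 6 ballots; Delta wins 11–6.
Eta beats no one; loses to Beta, Lambda, Delta — 0 pairwise wins.

0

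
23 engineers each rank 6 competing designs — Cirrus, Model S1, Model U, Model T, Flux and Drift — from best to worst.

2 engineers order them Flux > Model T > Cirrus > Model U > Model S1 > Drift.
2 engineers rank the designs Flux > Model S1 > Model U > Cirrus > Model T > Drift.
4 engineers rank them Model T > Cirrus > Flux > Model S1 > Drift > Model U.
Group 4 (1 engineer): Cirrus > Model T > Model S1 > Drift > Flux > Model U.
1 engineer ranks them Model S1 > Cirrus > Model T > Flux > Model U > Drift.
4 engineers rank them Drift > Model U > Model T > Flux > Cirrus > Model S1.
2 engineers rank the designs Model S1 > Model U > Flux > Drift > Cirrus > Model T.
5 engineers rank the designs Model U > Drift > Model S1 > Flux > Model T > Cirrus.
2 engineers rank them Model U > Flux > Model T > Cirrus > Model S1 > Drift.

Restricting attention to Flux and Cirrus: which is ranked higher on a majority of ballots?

Ballots ranking Flux above Cirrus: 2 + 2 + 4 + 2 + 5 + 2 = 17.
Ballots ranking Cirrus above Flux: 23 − 17 = 6.
Flux wins the head-to-head 17–6.

Flux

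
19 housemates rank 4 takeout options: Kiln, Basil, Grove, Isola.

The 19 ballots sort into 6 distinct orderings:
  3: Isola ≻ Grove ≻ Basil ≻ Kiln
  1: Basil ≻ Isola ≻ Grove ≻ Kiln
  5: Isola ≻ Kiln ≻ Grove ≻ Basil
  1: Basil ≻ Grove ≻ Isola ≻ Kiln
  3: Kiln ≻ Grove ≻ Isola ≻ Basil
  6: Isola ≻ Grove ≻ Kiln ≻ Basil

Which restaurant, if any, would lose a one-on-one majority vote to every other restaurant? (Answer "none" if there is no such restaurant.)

Basil

Pairwise majorities:
Kiln–Basil: Kiln 14–5.
Kiln vs Grove: Kiln preferred on 5+3 = 8 ballots; Grove wins 11–8.
Kiln vs Isola: 3 to 16, Isola.
Basil–Grove: Grove 17–2.
Basil vs Isola: Isola, 17–2.
Grove vs Isola: Isola wins 15–4.
Basil loses to every other restaurant — it is the Condorcet loser.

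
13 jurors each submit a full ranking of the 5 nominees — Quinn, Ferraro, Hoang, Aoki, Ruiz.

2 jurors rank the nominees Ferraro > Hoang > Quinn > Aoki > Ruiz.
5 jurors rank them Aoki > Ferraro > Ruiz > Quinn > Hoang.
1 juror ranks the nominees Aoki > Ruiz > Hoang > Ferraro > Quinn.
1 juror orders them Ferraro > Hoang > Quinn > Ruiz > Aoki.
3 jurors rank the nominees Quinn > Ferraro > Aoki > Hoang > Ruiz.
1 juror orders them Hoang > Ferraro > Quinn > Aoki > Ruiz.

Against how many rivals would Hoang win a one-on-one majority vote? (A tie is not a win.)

Hoang against each rival (13 jurors):
Hoang vs Quinn: Hoang is ranked higher on 2+1+1+1 = 5 ballots, Quinn on 8. Quinn wins 8–5.
Hoang vs Ferraro: 2 to 11, Ferraro.
Hoang vs Aoki: 2+1+1 = 4 for Hoang, 9 for Aoki — Aoki by 9–4.
Hoang vs Ruiz: Hoang is ranked higher on 2+1+3+1 = 7 ballots, Ruiz on 6. Hoang wins 7–6.
Hoang beats Ruiz; loses to Quinn, Ferraro, Aoki — 1 pairwise win.

1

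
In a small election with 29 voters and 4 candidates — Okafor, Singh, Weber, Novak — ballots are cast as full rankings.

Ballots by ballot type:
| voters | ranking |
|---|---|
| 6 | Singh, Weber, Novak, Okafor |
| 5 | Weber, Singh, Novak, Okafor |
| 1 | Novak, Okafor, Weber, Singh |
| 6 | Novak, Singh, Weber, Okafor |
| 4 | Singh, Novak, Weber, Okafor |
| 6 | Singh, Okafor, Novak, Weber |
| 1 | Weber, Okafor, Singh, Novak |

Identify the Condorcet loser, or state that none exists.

Okafor

Head-to-head results (29 voters):
Okafor vs Singh: 2 to 27, Singh.
Okafor vs Weber: Weber, 22–7.
Okafor vs Novak: 7 to 22, Novak.
Singh vs Weber: Singh is ranked higher on 6+6+4+6 = 22 ballots, Weber on 7. Singh wins 22–7.
Singh vs Novak: Singh is ranked higher on 6+5+4+6+1 = 22 ballots, Novak on 7. Singh wins 22–7.
Weber vs Novak: 12 to 17, Novak.
Okafor loses to every other candidate — it is the Condorcet loser.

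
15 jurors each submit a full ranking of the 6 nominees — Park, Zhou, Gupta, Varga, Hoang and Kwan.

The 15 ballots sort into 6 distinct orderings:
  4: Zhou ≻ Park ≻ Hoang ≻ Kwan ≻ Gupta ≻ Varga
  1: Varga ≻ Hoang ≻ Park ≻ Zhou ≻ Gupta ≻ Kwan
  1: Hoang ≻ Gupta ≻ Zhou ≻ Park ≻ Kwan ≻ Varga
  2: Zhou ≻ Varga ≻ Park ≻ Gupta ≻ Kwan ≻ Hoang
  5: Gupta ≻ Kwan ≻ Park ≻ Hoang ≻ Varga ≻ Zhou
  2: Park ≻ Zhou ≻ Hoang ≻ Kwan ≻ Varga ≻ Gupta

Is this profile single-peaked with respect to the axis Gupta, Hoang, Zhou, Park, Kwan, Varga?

Axis positions: Gupta=1, Hoang=2, Zhou=3, Park=4, Kwan=5, Varga=6.
Ballot type 1 (peak Zhou at position 3): ranking walks positions 3-4-2-5-1-6, expanding outward from the peak — single-peaked.
Ballot type 2: ranking walks positions 6-2-4-3-1-5; Hoang is ranked above Kwan even though Kwan lies between Hoang and the peak Varga on the axis — preferences dip and rise again. Not single-peaked.
Ballot type 3 (peak Hoang at position 2): ranking walks positions 2-1-3-4-5-6, expanding outward from the peak — single-peaked.
Ballot type 4: ranking walks positions 3-6-4-1-5-2; Varga is ranked above Park even though Park lies between Varga and the peak Zhou on the axis — preferences dip and rise again. Not single-peaked.
Ballot type 5: ranking walks positions 1-5-4-2-6-3; Kwan is ranked above Hoang even though Hoang lies between Kwan and the peak Gupta on the axis — preferences dip and rise again. Not single-peaked.
Ballot type 6 (peak Park at position 4): ranking walks positions 4-3-2-5-6-1, expanding outward from the peak — single-peaked.
Ballot type 2 violates single-peakedness, so the profile is not single-peaked on this axis.

no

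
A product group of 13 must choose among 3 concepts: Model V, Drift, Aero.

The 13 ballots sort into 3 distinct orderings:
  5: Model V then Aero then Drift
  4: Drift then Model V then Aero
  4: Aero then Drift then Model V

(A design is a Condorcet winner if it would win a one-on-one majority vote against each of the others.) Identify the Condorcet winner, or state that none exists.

none

Pairwise majorities:
Model V vs Drift: Drift wins 8–5.
Model V vs Aero: Model V wins 9–4.
Drift vs Aero: Aero, 9–4.
Every design loses at least once (Model V loses to Drift; Drift loses to Aero; Aero loses to Model V). The majority relation contains the cycle Model V > Aero > Drift > Model V, so there is no Condorcet winner.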